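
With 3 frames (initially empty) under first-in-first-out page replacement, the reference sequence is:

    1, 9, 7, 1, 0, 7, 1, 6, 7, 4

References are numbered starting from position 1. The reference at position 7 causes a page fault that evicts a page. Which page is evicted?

pos 1: 1 → miss, frames (1)
pos 2: 9 → miss, frames (1 9)
pos 3: 7 → miss, frames (1 9 7)
pos 4: 1 → hit
pos 5: 0 → miss, evict 1, frames (9 7 0)
pos 6: 7 → hit
pos 7: 1 → miss, evict 9, frames (7 0 1)
At position 7, page 9 is evicted.

9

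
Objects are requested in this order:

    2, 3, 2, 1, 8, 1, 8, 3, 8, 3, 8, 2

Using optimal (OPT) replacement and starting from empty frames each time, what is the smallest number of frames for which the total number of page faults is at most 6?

f=1: 12 faults
f=2: 6 faults
f=3: 5 faults
f=4: 4 faults
Smallest f with faults ≤ 6 is 2.

2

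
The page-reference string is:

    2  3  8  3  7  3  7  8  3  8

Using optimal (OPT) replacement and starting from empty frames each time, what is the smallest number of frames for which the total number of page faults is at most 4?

f=1: 10 faults
f=2: 5 faults
f=3: 4 faults
f=4: 4 faults
Smallest f with faults ≤ 4 is 3.

3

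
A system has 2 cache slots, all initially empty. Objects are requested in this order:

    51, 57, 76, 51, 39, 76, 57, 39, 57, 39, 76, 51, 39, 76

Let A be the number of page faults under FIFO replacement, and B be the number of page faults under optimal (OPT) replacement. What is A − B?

4

Under FIFO: F F F F F F F F . . F F F F → 12 faults.
Under OPT: F F F . F . F . . . F F . F → 8 faults.
A − B = 12 − 8 = 4.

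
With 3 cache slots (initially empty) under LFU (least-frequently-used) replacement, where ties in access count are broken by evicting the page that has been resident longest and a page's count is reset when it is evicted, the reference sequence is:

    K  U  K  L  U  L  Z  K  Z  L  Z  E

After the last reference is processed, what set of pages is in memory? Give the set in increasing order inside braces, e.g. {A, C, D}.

{E, L, Z}

K -> miss, frames {K}
U -> miss, frames {K,U}
K -> hit
L -> miss, frames {K,U,L}
U -> hit
L -> hit
Z -> miss, evict K, frames {U,L,Z}
K -> miss, evict Z, frames {U,L,K}
Z -> miss, evict K, frames {U,L,Z}
L -> hit
Z -> hit
E -> miss, evict U, frames {L,Z,E}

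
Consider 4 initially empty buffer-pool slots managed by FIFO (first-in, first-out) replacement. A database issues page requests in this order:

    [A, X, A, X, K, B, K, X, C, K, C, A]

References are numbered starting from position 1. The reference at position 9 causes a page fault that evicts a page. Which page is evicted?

A

pos 1: A: fault, frames {A}
pos 2: X: fault, frames {A,X}
pos 3: A: hit
pos 4: X: hit
pos 5: K: fault, frames {A,X,K}
pos 6: B: fault, frames {A,X,K,B}
pos 7: K: hit
pos 8: X: hit
pos 9: C: fault, evict A, frames {X,K,B,C}
At position 9, page A is evicted.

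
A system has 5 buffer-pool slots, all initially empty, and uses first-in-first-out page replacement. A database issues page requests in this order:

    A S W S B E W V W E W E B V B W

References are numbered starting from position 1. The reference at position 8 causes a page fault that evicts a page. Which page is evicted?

A

pos 1: A → miss, frames (A)
pos 2: S → miss, frames (A S)
pos 3: W → miss, frames (A S W)
pos 4: S → hit
pos 5: B → miss, frames (A S W B)
pos 6: E → miss, frames (A S W B E)
pos 7: W → hit
pos 8: V → miss, evict A, frames (S W B E V)
At position 8, page A is evicted.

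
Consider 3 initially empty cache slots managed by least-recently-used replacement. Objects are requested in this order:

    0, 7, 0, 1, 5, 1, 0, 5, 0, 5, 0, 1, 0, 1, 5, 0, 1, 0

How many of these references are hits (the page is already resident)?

14

0 -> miss, frames [0]
7 -> miss, frames [0, 7]
0 -> hit
1 -> miss, frames [7, 0, 1]
5 -> miss, evict 7, frames [0, 1, 5]
1 -> hit
0 -> hit
5 -> hit
0 -> hit
5 -> hit
0 -> hit
1 -> hit
0 -> hit
1 -> hit
5 -> hit
0 -> hit
1 -> hit
0 -> hit
Hits: 14.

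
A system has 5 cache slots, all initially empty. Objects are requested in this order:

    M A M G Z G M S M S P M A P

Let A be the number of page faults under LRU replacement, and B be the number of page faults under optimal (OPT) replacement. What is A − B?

1

Under LRU: F F . F F . . F . . F . F . → 7 faults.
Under OPT: F F . F F . . F . . F . . . → 6 faults.
A − B = 7 − 6 = 1.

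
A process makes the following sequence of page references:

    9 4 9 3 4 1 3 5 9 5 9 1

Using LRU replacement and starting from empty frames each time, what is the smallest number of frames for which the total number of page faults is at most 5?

5

f=1: 12 faults
f=2: 9 faults
f=3: 7 faults
f=4: 6 faults
f=5: 5 faults
Smallest f with faults ≤ 5 is 5.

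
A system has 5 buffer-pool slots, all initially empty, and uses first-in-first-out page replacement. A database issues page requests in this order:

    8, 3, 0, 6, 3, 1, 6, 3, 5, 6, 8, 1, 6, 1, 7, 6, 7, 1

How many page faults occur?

8 → fault, frames [8]
3 → fault, frames [8, 3]
0 → fault, frames [8, 3, 0]
6 → fault, frames [8, 3, 0, 6]
3 → hit
1 → fault, frames [8, 3, 0, 6, 1]
6 → hit
3 → hit
5 → fault, evict 8, frames [3, 0, 6, 1, 5]
6 → hit
8 → fault, evict 3, frames [0, 6, 1, 5, 8]
1 → hit
6 → hit
1 → hit
7 → fault, evict 0, frames [6, 1, 5, 8, 7]
6 → hit
7 → hit
1 → hit
Page faults: 8.

8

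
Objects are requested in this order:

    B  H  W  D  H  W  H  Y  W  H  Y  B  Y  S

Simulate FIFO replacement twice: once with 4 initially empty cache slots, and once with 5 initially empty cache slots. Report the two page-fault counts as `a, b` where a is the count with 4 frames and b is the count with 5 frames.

7, 6

4 frames: F F F F . . . F . . . F . F → 7 faults.
5 frames: F F F F . . . F . . . . . F → 6 faults.
6 < 7: adding a frame reduced faults, as is typical.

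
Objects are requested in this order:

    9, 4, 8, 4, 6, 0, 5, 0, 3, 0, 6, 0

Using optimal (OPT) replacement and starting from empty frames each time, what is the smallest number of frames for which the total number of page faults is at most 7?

f=1: 12 faults
f=2: 8 faults
f=3: 7 faults
f=4: 7 faults
f=5: 7 faults
f=6: 7 faults
f=7: 7 faults
Smallest f with faults ≤ 7 is 3.

3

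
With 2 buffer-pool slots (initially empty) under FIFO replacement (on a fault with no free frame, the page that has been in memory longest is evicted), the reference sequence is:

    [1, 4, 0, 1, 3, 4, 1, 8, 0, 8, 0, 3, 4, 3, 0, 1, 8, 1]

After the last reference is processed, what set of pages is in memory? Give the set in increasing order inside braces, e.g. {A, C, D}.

{1, 8}

1 -> miss, frames {1}
4 -> miss, frames {1,4}
0 -> miss, evict 1, frames {4,0}
1 -> miss, evict 4, frames {0,1}
3 -> miss, evict 0, frames {1,3}
4 -> miss, evict 1, frames {3,4}
1 -> miss, evict 3, frames {4,1}
8 -> miss, evict 4, frames {1,8}
0 -> miss, evict 1, frames {8,0}
8 -> hit
0 -> hit
3 -> miss, evict 8, frames {0,3}
4 -> miss, evict 0, frames {3,4}
3 -> hit
0 -> miss, evict 3, frames {4,0}
1 -> miss, evict 4, frames {0,1}
8 -> miss, evict 0, frames {1,8}
1 -> hit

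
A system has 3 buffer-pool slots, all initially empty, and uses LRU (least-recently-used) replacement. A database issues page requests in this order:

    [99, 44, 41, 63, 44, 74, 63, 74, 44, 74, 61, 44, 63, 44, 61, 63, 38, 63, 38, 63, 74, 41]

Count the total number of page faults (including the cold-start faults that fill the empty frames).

10

99: miss, frames (99)
44: miss, frames (99 44)
41: miss, frames (99 44 41)
63: miss, evict 99, frames (44 41 63)
44: hit
74: miss, evict 41, frames (63 44 74)
63: hit
74: hit
44: hit
74: hit
61: miss, evict 63, frames (44 74 61)
44: hit
63: miss, evict 74, frames (61 44 63)
44: hit
61: hit
63: hit
38: miss, evict 44, frames (61 63 38)
63: hit
38: hit
63: hit
74: miss, evict 61, frames (38 63 74)
41: miss, evict 38, frames (63 74 41)
Page faults: 10.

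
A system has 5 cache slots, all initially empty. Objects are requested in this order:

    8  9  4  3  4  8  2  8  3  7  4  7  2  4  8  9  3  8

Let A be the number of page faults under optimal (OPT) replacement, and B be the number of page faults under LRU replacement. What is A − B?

-1

Under OPT: F F F F . . F . . F . . . . . . F . → 7 faults.
Under LRU: F F F F . . F . . F . . . . . F F . → 8 faults.
A − B = 7 − 8 = -1.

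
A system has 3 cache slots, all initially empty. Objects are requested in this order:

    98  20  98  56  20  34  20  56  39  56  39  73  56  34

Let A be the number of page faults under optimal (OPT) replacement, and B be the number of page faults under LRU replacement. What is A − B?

Under OPT: F F . F . F . . F . . F . . → 6 faults.
Under LRU: F F . F . F . . F . . F . F → 7 faults.
A − B = 6 − 7 = -1.

-1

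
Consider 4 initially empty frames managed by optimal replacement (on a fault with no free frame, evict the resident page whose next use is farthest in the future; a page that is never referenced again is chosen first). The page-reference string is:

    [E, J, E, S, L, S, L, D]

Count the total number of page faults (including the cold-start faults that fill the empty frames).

5

E → miss, frames [E]
J → miss, frames [E, J]
E → hit
S → miss, frames [E, J, S]
L → miss, frames [E, J, S, L]
S → hit
L → hit
D → miss, evict L, frames [E, J, S, D]
Page faults: 5.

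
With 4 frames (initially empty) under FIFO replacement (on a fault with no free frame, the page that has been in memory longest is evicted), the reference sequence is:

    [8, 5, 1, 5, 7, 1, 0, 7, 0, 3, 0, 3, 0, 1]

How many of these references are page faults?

6

8: fault, frames {8}
5: fault, frames {8,5}
1: fault, frames {8,5,1}
5: hit
7: fault, frames {8,5,1,7}
1: hit
0: fault, evict 8, frames {5,1,7,0}
7: hit
0: hit
3: fault, evict 5, frames {1,7,0,3}
0: hit
3: hit
0: hit
1: hit
Page faults: 6.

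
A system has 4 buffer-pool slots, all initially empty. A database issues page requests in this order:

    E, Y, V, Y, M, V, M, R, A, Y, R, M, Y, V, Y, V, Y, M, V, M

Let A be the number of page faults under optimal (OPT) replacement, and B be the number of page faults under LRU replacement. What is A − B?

Under OPT: F F F . F . . F F . . . . F . . . . . . → 7 faults.
Under LRU: F F F . F . . F F F . . . F . . . . . . → 8 faults.
A − B = 7 − 8 = -1.

-1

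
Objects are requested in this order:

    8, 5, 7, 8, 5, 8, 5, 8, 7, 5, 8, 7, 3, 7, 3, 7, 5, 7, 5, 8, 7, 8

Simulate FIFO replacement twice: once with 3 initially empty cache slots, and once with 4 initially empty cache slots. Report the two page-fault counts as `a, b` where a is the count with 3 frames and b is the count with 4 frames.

3 frames: F F F . . . . . . . . . F . . . . . . F . . → 5 faults.
4 frames: F F F . . . . . . . . . F . . . . . . . . . → 4 faults.
4 < 5: adding a frame reduced faults, as is typical.

5, 4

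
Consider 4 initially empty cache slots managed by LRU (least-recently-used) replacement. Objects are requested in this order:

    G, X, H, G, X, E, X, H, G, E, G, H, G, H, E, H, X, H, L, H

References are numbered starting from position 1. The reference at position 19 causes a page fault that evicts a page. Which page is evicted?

pos 1: G → miss, frames [G]
pos 2: X → miss, frames [G, X]
pos 3: H → miss, frames [G, X, H]
pos 4: G → hit
pos 5: X → hit
pos 6: E → miss, frames [H, G, X, E]
pos 7: X → hit
pos 8: H → hit
pos 9: G → hit
pos 10: E → hit
pos 11: G → hit
pos 12: H → hit
pos 13: G → hit
pos 14: H → hit
pos 15: E → hit
pos 16: H → hit
pos 17: X → hit
pos 18: H → hit
pos 19: L → miss, evict G, frames [E, X, H, L]
At position 19, page G is evicted.

G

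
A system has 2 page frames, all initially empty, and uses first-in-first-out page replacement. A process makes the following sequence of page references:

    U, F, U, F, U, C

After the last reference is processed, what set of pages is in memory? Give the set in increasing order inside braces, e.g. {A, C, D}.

U: miss, frames [U]
F: miss, frames [U, F]
U: hit
F: hit
U: hit
C: miss, evict U, frames [F, C]

{C, F}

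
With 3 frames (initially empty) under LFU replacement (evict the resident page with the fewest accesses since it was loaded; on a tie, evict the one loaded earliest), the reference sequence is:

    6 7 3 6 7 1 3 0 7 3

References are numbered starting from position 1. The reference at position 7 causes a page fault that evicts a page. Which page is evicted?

pos 1: 6 → miss, frames {6}
pos 2: 7 → miss, frames {6,7}
pos 3: 3 → miss, frames {6,7,3}
pos 4: 6 → hit
pos 5: 7 → hit
pos 6: 1 → miss, evict 3, frames {6,7,1}
pos 7: 3 → miss, evict 1, frames {6,7,3}
At position 7, page 1 is evicted.

1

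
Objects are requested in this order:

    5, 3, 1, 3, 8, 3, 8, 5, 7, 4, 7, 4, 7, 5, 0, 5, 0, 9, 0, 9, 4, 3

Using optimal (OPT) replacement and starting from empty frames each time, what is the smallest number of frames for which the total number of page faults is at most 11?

f=1: 22 faults
f=2: 12 faults
f=3: 9 faults
f=4: 8 faults
f=5: 8 faults
f=6: 8 faults
f=7: 8 faults
f=8: 8 faults
Smallest f with faults ≤ 11 is 3.

3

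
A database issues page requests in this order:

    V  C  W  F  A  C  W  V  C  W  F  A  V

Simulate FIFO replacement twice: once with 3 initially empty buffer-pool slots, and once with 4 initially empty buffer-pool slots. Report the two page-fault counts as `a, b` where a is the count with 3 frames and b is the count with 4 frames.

10, 11

3 frames: F F F F F F F F . . F F . → 10 faults.
4 frames: F F F F F . . F F F F F F → 11 faults.
11 > 10: adding a frame increased faults — Belady's anomaly.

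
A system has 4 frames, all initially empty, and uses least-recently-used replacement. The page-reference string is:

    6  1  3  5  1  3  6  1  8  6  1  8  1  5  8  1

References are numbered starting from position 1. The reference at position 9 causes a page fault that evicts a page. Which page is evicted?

5

pos 1: 6 -> miss, frames (6)
pos 2: 1 -> miss, frames (6 1)
pos 3: 3 -> miss, frames (6 1 3)
pos 4: 5 -> miss, frames (6 1 3 5)
pos 5: 1 -> hit
pos 6: 3 -> hit
pos 7: 6 -> hit
pos 8: 1 -> hit
pos 9: 8 -> miss, evict 5, frames (3 6 1 8)
At position 9, page 5 is evicted.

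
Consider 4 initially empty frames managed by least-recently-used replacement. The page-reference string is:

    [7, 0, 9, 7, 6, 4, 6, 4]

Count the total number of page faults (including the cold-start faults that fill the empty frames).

5

7: fault, frames [7]
0: fault, frames [7, 0]
9: fault, frames [7, 0, 9]
7: hit
6: fault, frames [0, 9, 7, 6]
4: fault, evict 0, frames [9, 7, 6, 4]
6: hit
4: hit
Page faults: 5.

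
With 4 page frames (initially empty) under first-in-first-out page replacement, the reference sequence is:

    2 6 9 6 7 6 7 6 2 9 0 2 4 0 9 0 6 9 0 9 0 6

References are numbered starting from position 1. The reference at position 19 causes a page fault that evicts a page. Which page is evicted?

pos 1: 2 → fault, frames (2)
pos 2: 6 → fault, frames (2 6)
pos 3: 9 → fault, frames (2 6 9)
pos 4: 6 → hit
pos 5: 7 → fault, frames (2 6 9 7)
pos 6: 6 → hit
pos 7: 7 → hit
pos 8: 6 → hit
pos 9: 2 → hit
pos 10: 9 → hit
pos 11: 0 → fault, evict 2, frames (6 9 7 0)
pos 12: 2 → fault, evict 6, frames (9 7 0 2)
pos 13: 4 → fault, evict 9, frames (7 0 2 4)
pos 14: 0 → hit
pos 15: 9 → fault, evict 7, frames (0 2 4 9)
pos 16: 0 → hit
pos 17: 6 → fault, evict 0, frames (2 4 9 6)
pos 18: 9 → hit
pos 19: 0 → fault, evict 2, frames (4 9 6 0)
At position 19, page 2 is evicted.

2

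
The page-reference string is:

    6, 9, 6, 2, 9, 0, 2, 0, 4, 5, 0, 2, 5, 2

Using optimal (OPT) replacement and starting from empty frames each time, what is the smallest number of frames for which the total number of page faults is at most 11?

2

f=1: 14 faults
f=2: 7 faults
f=3: 6 faults
f=4: 6 faults
f=5: 6 faults
f=6: 6 faults
Smallest f with faults ≤ 11 is 2.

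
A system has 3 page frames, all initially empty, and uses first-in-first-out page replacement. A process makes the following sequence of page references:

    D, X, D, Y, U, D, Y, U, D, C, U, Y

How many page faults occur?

7

D: miss, frames {D}
X: miss, frames {D,X}
D: hit
Y: miss, frames {D,X,Y}
U: miss, evict D, frames {X,Y,U}
D: miss, evict X, frames {Y,U,D}
Y: hit
U: hit
D: hit
C: miss, evict Y, frames {U,D,C}
U: hit
Y: miss, evict U, frames {D,C,Y}
Page faults: 7.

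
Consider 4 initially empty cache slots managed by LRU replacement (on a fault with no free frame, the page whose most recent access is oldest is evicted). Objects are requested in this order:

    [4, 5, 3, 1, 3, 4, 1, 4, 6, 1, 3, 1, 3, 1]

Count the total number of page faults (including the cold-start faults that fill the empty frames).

5

4: miss, frames {4}
5: miss, frames {4,5}
3: miss, frames {4,5,3}
1: miss, frames {4,5,3,1}
3: hit
4: hit
1: hit
4: hit
6: miss, evict 5, frames {3,1,4,6}
1: hit
3: hit
1: hit
3: hit
1: hit
Page faults: 5.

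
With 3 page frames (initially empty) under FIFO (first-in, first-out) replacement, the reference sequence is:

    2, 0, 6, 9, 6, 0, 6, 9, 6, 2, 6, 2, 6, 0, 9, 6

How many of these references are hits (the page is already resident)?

9

2 → miss, frames {2}
0 → miss, frames {2,0}
6 → miss, frames {2,0,6}
9 → miss, evict 2, frames {0,6,9}
6 → hit
0 → hit
6 → hit
9 → hit
6 → hit
2 → miss, evict 0, frames {6,9,2}
6 → hit
2 → hit
6 → hit
0 → miss, evict 6, frames {9,2,0}
9 → hit
6 → miss, evict 9, frames {2,0,6}
Hits: 9.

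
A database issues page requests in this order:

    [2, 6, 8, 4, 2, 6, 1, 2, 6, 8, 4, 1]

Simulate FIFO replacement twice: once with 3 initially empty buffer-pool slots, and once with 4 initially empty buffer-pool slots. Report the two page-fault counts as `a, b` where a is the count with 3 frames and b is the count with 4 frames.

3 frames: F F F F F F F . . F F . → 9 faults.
4 frames: F F F F . . F F F F F F → 10 faults.
10 > 9: adding a frame increased faults — Belady's anomaly.

9, 10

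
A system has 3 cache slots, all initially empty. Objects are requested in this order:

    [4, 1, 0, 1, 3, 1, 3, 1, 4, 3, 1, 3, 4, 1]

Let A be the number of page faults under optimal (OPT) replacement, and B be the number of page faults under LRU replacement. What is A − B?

Under OPT: F F F . F . . . . . . . . . → 4 faults.
Under LRU: F F F . F . . . F . . . . . → 5 faults.
A − B = 4 − 5 = -1.

-1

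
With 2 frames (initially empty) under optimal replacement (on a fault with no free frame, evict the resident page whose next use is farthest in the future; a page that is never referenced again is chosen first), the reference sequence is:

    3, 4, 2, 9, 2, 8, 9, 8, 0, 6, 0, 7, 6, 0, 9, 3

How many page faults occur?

11

3 → fault, frames {3}
4 → fault, frames {3,4}
2 → fault, evict 4, frames {3,2}
9 → fault, evict 3, frames {2,9}
2 → hit
8 → fault, evict 2, frames {9,8}
9 → hit
8 → hit
0 → fault, evict 8, frames {9,0}
6 → fault, evict 9, frames {0,6}
0 → hit
7 → fault, evict 0, frames {6,7}
6 → hit
0 → fault, evict 7, frames {6,0}
9 → fault, evict 0, frames {6,9}
3 → fault, evict 9, frames {6,3}
Page faults: 11.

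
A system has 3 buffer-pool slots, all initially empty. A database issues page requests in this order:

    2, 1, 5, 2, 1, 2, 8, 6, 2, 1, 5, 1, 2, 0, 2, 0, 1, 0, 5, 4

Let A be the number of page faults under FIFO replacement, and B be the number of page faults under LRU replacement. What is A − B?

Under FIFO: F F F . . . F F F F F . . F F . F . F F → 13 faults.
Under LRU: F F F . . . F F . F F . . F . . . . F F → 10 faults.
A − B = 13 − 10 = 3.

3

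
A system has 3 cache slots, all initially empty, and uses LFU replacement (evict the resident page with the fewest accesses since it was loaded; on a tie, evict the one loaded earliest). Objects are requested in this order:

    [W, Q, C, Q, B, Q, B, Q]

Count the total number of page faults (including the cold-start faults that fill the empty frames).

W: fault, frames (W)
Q: fault, frames (W Q)
C: fault, frames (W Q C)
Q: hit
B: fault, evict W, frames (Q C B)
Q: hit
B: hit
Q: hit
Page faults: 4.

4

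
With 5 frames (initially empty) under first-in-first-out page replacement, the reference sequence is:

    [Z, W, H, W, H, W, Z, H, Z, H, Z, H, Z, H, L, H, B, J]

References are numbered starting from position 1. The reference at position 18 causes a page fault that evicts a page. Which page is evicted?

pos 1: Z: fault, frames (Z)
pos 2: W: fault, frames (Z W)
pos 3: H: fault, frames (Z W H)
pos 4: W: hit
pos 5: H: hit
pos 6: W: hit
pos 7: Z: hit
pos 8: H: hit
pos 9: Z: hit
pos 10: H: hit
pos 11: Z: hit
pos 12: H: hit
pos 13: Z: hit
pos 14: H: hit
pos 15: L: fault, frames (Z W H L)
pos 16: H: hit
pos 17: B: fault, frames (Z W H L B)
pos 18: J: fault, evict Z, frames (W H L B J)
At position 18, page Z is evicted.

Z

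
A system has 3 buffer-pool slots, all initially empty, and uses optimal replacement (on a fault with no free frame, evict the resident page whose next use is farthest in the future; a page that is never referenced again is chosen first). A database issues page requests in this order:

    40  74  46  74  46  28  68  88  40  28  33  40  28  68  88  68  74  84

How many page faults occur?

40 → fault, frames (40)
74 → fault, frames (40 74)
46 → fault, frames (40 74 46)
74 → hit
46 → hit
28 → fault, evict 46, frames (40 74 28)
68 → fault, evict 74, frames (40 28 68)
88 → fault, evict 68, frames (40 28 88)
40 → hit
28 → hit
33 → fault, evict 88, frames (40 28 33)
40 → hit
28 → hit
68 → fault, evict 33, frames (40 28 68)
88 → fault, evict 28, frames (40 68 88)
68 → hit
74 → fault, evict 88, frames (40 68 74)
84 → fault, evict 74, frames (40 68 84)
Page faults: 11.

11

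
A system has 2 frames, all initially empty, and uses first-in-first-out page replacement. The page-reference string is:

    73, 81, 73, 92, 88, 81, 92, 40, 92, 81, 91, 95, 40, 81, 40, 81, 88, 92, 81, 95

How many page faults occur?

73 -> fault, frames [73]
81 -> fault, frames [73, 81]
73 -> hit
92 -> fault, evict 73, frames [81, 92]
88 -> fault, evict 81, frames [92, 88]
81 -> fault, evict 92, frames [88, 81]
92 -> fault, evict 88, frames [81, 92]
40 -> fault, evict 81, frames [92, 40]
92 -> hit
81 -> fault, evict 92, frames [40, 81]
91 -> fault, evict 40, frames [81, 91]
95 -> fault, evict 81, frames [91, 95]
40 -> fault, evict 91, frames [95, 40]
81 -> fault, evict 95, frames [40, 81]
40 -> hit
81 -> hit
88 -> fault, evict 40, frames [81, 88]
92 -> fault, evict 81, frames [88, 92]
81 -> fault, evict 88, frames [92, 81]
95 -> fault, evict 92, frames [81, 95]
Page faults: 16.

16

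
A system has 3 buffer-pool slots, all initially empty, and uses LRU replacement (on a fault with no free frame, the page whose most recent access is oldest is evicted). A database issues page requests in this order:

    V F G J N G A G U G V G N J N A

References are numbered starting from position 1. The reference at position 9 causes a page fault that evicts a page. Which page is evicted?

pos 1: V: miss, frames [V]
pos 2: F: miss, frames [V, F]
pos 3: G: miss, frames [V, F, G]
pos 4: J: miss, evict V, frames [F, G, J]
pos 5: N: miss, evict F, frames [G, J, N]
pos 6: G: hit
pos 7: A: miss, evict J, frames [N, G, A]
pos 8: G: hit
pos 9: U: miss, evict N, frames [A, G, U]
At position 9, page N is evicted.

N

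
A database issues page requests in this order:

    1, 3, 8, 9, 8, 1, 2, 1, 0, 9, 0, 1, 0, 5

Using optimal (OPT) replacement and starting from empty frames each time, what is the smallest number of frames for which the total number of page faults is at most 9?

3

f=1: 14 faults
f=2: 10 faults
f=3: 7 faults
f=4: 7 faults
f=5: 7 faults
f=6: 7 faults
f=7: 7 faults
Smallest f with faults ≤ 9 is 3.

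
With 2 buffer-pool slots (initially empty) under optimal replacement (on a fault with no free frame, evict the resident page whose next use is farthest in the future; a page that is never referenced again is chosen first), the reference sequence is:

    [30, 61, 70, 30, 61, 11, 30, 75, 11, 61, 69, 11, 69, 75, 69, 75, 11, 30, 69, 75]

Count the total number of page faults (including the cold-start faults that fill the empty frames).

30 → fault, frames [30]
61 → fault, frames [30, 61]
70 → fault, evict 61, frames [30, 70]
30 → hit
61 → fault, evict 70, frames [30, 61]
11 → fault, evict 61, frames [30, 11]
30 → hit
75 → fault, evict 30, frames [11, 75]
11 → hit
61 → fault, evict 75, frames [11, 61]
69 → fault, evict 61, frames [11, 69]
11 → hit
69 → hit
75 → fault, evict 11, frames [69, 75]
69 → hit
75 → hit
11 → fault, evict 75, frames [69, 11]
30 → fault, evict 11, frames [69, 30]
69 → hit
75 → fault, evict 30, frames [69, 75]
Page faults: 12.

12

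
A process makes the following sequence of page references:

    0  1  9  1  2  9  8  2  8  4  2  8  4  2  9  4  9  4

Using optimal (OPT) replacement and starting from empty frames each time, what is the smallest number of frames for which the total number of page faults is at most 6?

f=1: 18 faults
f=2: 9 faults
f=3: 7 faults
f=4: 6 faults
f=5: 6 faults
f=6: 6 faults
Smallest f with faults ≤ 6 is 4.

4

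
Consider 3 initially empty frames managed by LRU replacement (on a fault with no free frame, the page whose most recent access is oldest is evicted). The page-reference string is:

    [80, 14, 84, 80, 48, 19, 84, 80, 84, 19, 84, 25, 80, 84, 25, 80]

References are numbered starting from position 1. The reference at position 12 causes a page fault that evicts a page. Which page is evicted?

80

pos 1: 80 → miss, frames (80)
pos 2: 14 → miss, frames (80 14)
pos 3: 84 → miss, frames (80 14 84)
pos 4: 80 → hit
pos 5: 48 → miss, evict 14, frames (84 80 48)
pos 6: 19 → miss, evict 84, frames (80 48 19)
pos 7: 84 → miss, evict 80, frames (48 19 84)
pos 8: 80 → miss, evict 48, frames (19 84 80)
pos 9: 84 → hit
pos 10: 19 → hit
pos 11: 84 → hit
pos 12: 25 → miss, evict 80, frames (19 84 25)
At position 12, page 80 is evicted.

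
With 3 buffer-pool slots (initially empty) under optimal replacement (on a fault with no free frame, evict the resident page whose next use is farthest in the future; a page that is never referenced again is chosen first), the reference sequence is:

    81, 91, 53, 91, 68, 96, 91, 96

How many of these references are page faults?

81: miss, frames [81]
91: miss, frames [81, 91]
53: miss, frames [81, 91, 53]
91: hit
68: miss, evict 53, frames [81, 91, 68]
96: miss, evict 68, frames [81, 91, 96]
91: hit
96: hit
Page faults: 5.

5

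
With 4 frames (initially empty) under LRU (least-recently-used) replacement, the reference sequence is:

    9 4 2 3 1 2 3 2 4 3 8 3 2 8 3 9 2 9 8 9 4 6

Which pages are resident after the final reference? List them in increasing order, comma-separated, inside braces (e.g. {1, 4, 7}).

{4, 6, 8, 9}

9 → miss, frames [9]
4 → miss, frames [9, 4]
2 → miss, frames [9, 4, 2]
3 → miss, frames [9, 4, 2, 3]
1 → miss, evict 9, frames [4, 2, 3, 1]
2 → hit
3 → hit
2 → hit
4 → hit
3 → hit
8 → miss, evict 1, frames [2, 4, 3, 8]
3 → hit
2 → hit
8 → hit
3 → hit
9 → miss, evict 4, frames [2, 8, 3, 9]
2 → hit
9 → hit
8 → hit
9 → hit
4 → miss, evict 3, frames [2, 8, 9, 4]
6 → miss, evict 2, frames [8, 9, 4, 6]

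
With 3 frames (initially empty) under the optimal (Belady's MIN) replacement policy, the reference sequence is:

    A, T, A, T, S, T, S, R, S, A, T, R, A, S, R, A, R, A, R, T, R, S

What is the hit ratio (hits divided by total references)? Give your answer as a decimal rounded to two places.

A → miss, frames [A]
T → miss, frames [A, T]
A → hit
T → hit
S → miss, frames [A, T, S]
T → hit
S → hit
R → miss, evict T, frames [A, S, R]
S → hit
A → hit
T → miss, evict S, frames [A, R, T]
R → hit
A → hit
S → miss, evict T, frames [A, R, S]
R → hit
A → hit
R → hit
A → hit
R → hit
T → miss, evict A, frames [R, S, T]
R → hit
S → hit
Hits: 15 of 22 references → 15/22 = 0.6818.

0.68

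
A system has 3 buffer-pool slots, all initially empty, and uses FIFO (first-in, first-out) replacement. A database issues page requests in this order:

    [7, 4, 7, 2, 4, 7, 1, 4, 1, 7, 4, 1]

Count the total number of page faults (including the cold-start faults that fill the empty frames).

6

7: miss, frames [7]
4: miss, frames [7, 4]
7: hit
2: miss, frames [7, 4, 2]
4: hit
7: hit
1: miss, evict 7, frames [4, 2, 1]
4: hit
1: hit
7: miss, evict 4, frames [2, 1, 7]
4: miss, evict 2, frames [1, 7, 4]
1: hit
Page faults: 6.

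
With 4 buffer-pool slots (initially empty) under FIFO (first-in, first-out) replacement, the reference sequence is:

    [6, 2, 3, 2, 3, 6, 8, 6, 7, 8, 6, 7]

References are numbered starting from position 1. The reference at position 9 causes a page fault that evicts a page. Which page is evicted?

6

pos 1: 6: fault, frames (6)
pos 2: 2: fault, frames (6 2)
pos 3: 3: fault, frames (6 2 3)
pos 4: 2: hit
pos 5: 3: hit
pos 6: 6: hit
pos 7: 8: fault, frames (6 2 3 8)
pos 8: 6: hit
pos 9: 7: fault, evict 6, frames (2 3 8 7)
At position 9, page 6 is evicted.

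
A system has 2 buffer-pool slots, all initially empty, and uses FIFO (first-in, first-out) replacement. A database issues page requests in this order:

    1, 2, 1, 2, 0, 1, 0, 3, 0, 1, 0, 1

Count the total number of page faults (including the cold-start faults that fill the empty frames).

1 -> fault, frames [1]
2 -> fault, frames [1, 2]
1 -> hit
2 -> hit
0 -> fault, evict 1, frames [2, 0]
1 -> fault, evict 2, frames [0, 1]
0 -> hit
3 -> fault, evict 0, frames [1, 3]
0 -> fault, evict 1, frames [3, 0]
1 -> fault, evict 3, frames [0, 1]
0 -> hit
1 -> hit
Page faults: 7.

7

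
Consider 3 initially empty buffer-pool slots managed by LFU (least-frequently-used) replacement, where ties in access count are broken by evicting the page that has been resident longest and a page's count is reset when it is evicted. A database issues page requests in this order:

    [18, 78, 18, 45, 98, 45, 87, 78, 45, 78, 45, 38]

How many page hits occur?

5

18 → miss, frames (18)
78 → miss, frames (18 78)
18 → hit
45 → miss, frames (18 78 45)
98 → miss, evict 78, frames (18 45 98)
45 → hit
87 → miss, evict 98, frames (18 45 87)
78 → miss, evict 87, frames (18 45 78)
45 → hit
78 → hit
45 → hit
38 → miss, evict 18, frames (45 78 38)
Hits: 5.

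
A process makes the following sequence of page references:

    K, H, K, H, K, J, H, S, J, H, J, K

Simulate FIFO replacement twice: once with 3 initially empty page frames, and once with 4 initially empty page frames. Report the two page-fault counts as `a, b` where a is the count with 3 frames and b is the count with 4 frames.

3 frames: F F . . . F . F . . . F → 5 faults.
4 frames: F F . . . F . F . . . . → 4 faults.
4 < 5: adding a frame reduced faults, as is typical.

5, 4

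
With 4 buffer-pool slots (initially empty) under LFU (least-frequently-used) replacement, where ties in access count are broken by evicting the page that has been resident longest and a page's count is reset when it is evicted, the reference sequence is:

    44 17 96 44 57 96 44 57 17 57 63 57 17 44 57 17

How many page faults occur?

44 -> fault, frames (44)
17 -> fault, frames (44 17)
96 -> fault, frames (44 17 96)
44 -> hit
57 -> fault, frames (44 17 96 57)
96 -> hit
44 -> hit
57 -> hit
17 -> hit
57 -> hit
63 -> fault, evict 17, frames (44 96 57 63)
57 -> hit
17 -> fault, evict 63, frames (44 96 57 17)
44 -> hit
57 -> hit
17 -> hit
Page faults: 6.

6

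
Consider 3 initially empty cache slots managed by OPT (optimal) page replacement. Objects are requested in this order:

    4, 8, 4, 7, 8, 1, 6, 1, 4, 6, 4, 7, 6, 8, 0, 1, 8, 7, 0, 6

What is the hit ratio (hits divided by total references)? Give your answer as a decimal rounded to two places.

4 → fault, frames (4)
8 → fault, frames (4 8)
4 → hit
7 → fault, frames (4 8 7)
8 → hit
1 → fault, evict 8, frames (4 7 1)
6 → fault, evict 7, frames (4 1 6)
1 → hit
4 → hit
6 → hit
4 → hit
7 → fault, evict 4, frames (1 6 7)
6 → hit
8 → fault, evict 6, frames (1 7 8)
0 → fault, evict 7, frames (1 8 0)
1 → hit
8 → hit
7 → fault, evict 8, frames (1 0 7)
0 → hit
6 → fault, evict 7, frames (1 0 6)
Hits: 10 of 20 references → 10/20 = 0.5000.

0.50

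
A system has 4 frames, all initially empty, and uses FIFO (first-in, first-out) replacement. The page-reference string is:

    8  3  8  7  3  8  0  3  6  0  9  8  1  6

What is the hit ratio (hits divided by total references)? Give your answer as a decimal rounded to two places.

8 → miss, frames (8)
3 → miss, frames (8 3)
8 → hit
7 → miss, frames (8 3 7)
3 → hit
8 → hit
0 → miss, frames (8 3 7 0)
3 → hit
6 → miss, evict 8, frames (3 7 0 6)
0 → hit
9 → miss, evict 3, frames (7 0 6 9)
8 → miss, evict 7, frames (0 6 9 8)
1 → miss, evict 0, frames (6 9 8 1)
6 → hit
Hits: 6 of 14 references → 6/14 = 0.4286.

0.43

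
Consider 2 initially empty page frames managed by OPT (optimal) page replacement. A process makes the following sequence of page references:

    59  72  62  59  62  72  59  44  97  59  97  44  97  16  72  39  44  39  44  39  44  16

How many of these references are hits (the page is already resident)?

11

59: miss, frames [59]
72: miss, frames [59, 72]
62: miss, evict 72, frames [59, 62]
59: hit
62: hit
72: miss, evict 62, frames [59, 72]
59: hit
44: miss, evict 72, frames [59, 44]
97: miss, evict 44, frames [59, 97]
59: hit
97: hit
44: miss, evict 59, frames [97, 44]
97: hit
16: miss, evict 97, frames [44, 16]
72: miss, evict 16, frames [44, 72]
39: miss, evict 72, frames [44, 39]
44: hit
39: hit
44: hit
39: hit
44: hit
16: miss, evict 39, frames [44, 16]
Hits: 11.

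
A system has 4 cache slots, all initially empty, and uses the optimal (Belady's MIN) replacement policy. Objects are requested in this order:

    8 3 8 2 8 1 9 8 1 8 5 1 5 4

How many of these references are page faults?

8: fault, frames {8}
3: fault, frames {8,3}
8: hit
2: fault, frames {8,3,2}
8: hit
1: fault, frames {8,3,2,1}
9: fault, evict 2, frames {8,3,1,9}
8: hit
1: hit
8: hit
5: fault, evict 9, frames {8,3,1,5}
1: hit
5: hit
4: fault, evict 5, frames {8,3,1,4}
Page faults: 7.

7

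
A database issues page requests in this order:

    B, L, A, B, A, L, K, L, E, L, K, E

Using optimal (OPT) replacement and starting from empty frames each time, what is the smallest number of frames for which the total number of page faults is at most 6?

f=1: 12 faults
f=2: 7 faults
f=3: 5 faults
f=4: 5 faults
f=5: 5 faults
Smallest f with faults ≤ 6 is 3.

3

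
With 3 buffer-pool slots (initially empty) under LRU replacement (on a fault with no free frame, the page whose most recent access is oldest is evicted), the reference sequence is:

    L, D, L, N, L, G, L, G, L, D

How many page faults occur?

5

L -> miss, frames (L)
D -> miss, frames (L D)
L -> hit
N -> miss, frames (D L N)
L -> hit
G -> miss, evict D, frames (N L G)
L -> hit
G -> hit
L -> hit
D -> miss, evict N, frames (G L D)
Page faults: 5.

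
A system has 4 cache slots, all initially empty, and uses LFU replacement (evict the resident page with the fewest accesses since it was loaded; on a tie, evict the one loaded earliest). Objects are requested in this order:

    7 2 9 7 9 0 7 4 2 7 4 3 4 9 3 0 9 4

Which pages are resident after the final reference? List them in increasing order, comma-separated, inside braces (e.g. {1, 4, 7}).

{0, 4, 7, 9}

7 → miss, frames [7]
2 → miss, frames [7, 2]
9 → miss, frames [7, 2, 9]
7 → hit
9 → hit
0 → miss, frames [7, 2, 9, 0]
7 → hit
4 → miss, evict 2, frames [7, 9, 0, 4]
2 → miss, evict 0, frames [7, 9, 4, 2]
7 → hit
4 → hit
3 → miss, evict 2, frames [7, 9, 4, 3]
4 → hit
9 → hit
3 → hit
0 → miss, evict 3, frames [7, 9, 4, 0]
9 → hit
4 → hit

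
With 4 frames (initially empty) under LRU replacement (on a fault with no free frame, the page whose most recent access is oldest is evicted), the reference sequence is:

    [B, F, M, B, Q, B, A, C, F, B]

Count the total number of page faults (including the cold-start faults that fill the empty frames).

7

B -> miss, frames {B}
F -> miss, frames {B,F}
M -> miss, frames {B,F,M}
B -> hit
Q -> miss, frames {F,M,B,Q}
B -> hit
A -> miss, evict F, frames {M,Q,B,A}
C -> miss, evict M, frames {Q,B,A,C}
F -> miss, evict Q, frames {B,A,C,F}
B -> hit
Page faults: 7.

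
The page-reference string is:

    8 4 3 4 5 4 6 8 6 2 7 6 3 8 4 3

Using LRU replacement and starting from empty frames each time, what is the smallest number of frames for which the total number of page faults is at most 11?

3

f=1: 16 faults
f=2: 13 faults
f=3: 11 faults
f=4: 11 faults
f=5: 9 faults
f=6: 8 faults
f=7: 7 faults
Smallest f with faults ≤ 11 is 3.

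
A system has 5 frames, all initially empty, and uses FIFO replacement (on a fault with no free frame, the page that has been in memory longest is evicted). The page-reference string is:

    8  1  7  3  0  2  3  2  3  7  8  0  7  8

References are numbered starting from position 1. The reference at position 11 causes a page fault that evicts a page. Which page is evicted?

1

pos 1: 8 -> fault, frames [8]
pos 2: 1 -> fault, frames [8, 1]
pos 3: 7 -> fault, frames [8, 1, 7]
pos 4: 3 -> fault, frames [8, 1, 7, 3]
pos 5: 0 -> fault, frames [8, 1, 7, 3, 0]
pos 6: 2 -> fault, evict 8, frames [1, 7, 3, 0, 2]
pos 7: 3 -> hit
pos 8: 2 -> hit
pos 9: 3 -> hit
pos 10: 7 -> hit
pos 11: 8 -> fault, evict 1, frames [7, 3, 0, 2, 8]
At position 11, page 1 is evicted.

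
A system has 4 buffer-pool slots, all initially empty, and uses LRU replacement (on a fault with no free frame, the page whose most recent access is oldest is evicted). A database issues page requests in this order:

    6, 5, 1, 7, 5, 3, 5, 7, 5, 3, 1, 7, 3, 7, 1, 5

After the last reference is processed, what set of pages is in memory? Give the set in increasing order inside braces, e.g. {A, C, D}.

{1, 3, 5, 7}

6 → fault, frames {6}
5 → fault, frames {6,5}
1 → fault, frames {6,5,1}
7 → fault, frames {6,5,1,7}
5 → hit
3 → fault, evict 6, frames {1,7,5,3}
5 → hit
7 → hit
5 → hit
3 → hit
1 → hit
7 → hit
3 → hit
7 → hit
1 → hit
5 → hit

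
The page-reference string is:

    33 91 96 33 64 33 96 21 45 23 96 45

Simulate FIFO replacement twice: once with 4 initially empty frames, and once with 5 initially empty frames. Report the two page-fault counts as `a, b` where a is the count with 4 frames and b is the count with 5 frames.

4 frames: F F F . F . . F F F F . → 8 faults.
5 frames: F F F . F . . F F F . . → 7 faults.
7 < 8: adding a frame reduced faults, as is typical.

8, 7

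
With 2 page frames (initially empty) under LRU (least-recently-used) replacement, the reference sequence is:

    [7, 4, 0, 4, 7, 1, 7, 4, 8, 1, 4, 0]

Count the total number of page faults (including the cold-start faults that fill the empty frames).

10

7 -> fault, frames (7)
4 -> fault, frames (7 4)
0 -> fault, evict 7, frames (4 0)
4 -> hit
7 -> fault, evict 0, frames (4 7)
1 -> fault, evict 4, frames (7 1)
7 -> hit
4 -> fault, evict 1, frames (7 4)
8 -> fault, evict 7, frames (4 8)
1 -> fault, evict 4, frames (8 1)
4 -> fault, evict 8, frames (1 4)
0 -> fault, evict 1, frames (4 0)
Page faults: 10.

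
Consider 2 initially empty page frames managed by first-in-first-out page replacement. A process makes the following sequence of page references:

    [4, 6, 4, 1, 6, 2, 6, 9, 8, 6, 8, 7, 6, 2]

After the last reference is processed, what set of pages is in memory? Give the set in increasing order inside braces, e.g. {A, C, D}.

{2, 7}

4 -> miss, frames [4]
6 -> miss, frames [4, 6]
4 -> hit
1 -> miss, evict 4, frames [6, 1]
6 -> hit
2 -> miss, evict 6, frames [1, 2]
6 -> miss, evict 1, frames [2, 6]
9 -> miss, evict 2, frames [6, 9]
8 -> miss, evict 6, frames [9, 8]
6 -> miss, evict 9, frames [8, 6]
8 -> hit
7 -> miss, evict 8, frames [6, 7]
6 -> hit
2 -> miss, evict 6, frames [7, 2]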